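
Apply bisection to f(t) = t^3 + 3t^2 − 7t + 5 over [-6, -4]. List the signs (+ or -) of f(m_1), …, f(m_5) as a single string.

-+-++

f(-5) = -10 < 0, so the root lies in [-5, -4]
f(-4.5) = 6.125 > 0, so the root lies in [-5, -4.5]
f(-4.75) = -1.234375 < 0, so the root lies in [-4.75, -4.5]
f(-4.625) = 2.6152 > 0, so the root lies in [-4.75, -4.625]
f(-4.6875) = 0.7336 > 0, so the root lies in [-4.75, -4.6875]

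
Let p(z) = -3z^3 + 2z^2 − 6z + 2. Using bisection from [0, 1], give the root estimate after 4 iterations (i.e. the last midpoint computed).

z = 0.5 gives p = -0.875, negative; keep [0, 0.5]
z = 0.25 gives p = 0.578125, positive; keep [0.25, 0.5]
z = 0.375 gives p = -0.126953, negative; keep [0.25, 0.375]
z = 0.3125 gives p = 0.2288, positive; keep [0.3125, 0.375]

0.3125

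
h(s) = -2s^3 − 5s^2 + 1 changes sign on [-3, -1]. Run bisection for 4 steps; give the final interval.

[-2.5, -2.375]

h(-2) = -3 < 0, so the root lies in [-3, -2]
h(-2.5) = 1 > 0, so the root lies in [-2.5, -2]
h(-2.25) = -1.53125 < 0, so the root lies in [-2.5, -2.25]
h(-2.375) = -0.4102 < 0, so the root lies in [-2.5, -2.375]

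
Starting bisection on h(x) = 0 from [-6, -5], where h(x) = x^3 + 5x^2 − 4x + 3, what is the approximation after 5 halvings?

-5.78125

m = -5.5, h(m) = 9.875 (+); new bracket [-6, -5.5]
m = -5.75, h(m) = 1.203125 (+); new bracket [-6, -5.75]
m = -5.875, h(m) = -3.701172 (−); new bracket [-5.875, -5.75]
m = -5.8125, h(m) = -1.2004 (−); new bracket [-5.8125, -5.75]
m = -5.78125, h(m) = 0.0134 (+); new bracket [-5.8125, -5.78125]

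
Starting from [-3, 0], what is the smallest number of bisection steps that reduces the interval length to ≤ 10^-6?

Width after n steps is 3/2^n. Need 2^n ≥ 3/10^-6 = 3000000.
2^21 = 2097152 < 3000000 ≤ 2^22 = 4194304, so n = 22.

22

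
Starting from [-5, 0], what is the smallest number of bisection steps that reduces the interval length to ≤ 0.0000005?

24

Width after n steps is 5/2^n. Need 2^n ≥ 5/0.0000005 = 10000000.
2^23 = 8388608 < 10000000 ≤ 2^24 = 16777216, so n = 24.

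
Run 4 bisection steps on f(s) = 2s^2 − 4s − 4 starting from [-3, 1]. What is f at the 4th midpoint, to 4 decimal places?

midpoint -1: f = 2 > 0 → [-1, 1]
midpoint 0: f = -4 < 0 → [-1, 0]
midpoint -0.5: f = -1.5 < 0 → [-1, -0.5]
midpoint -0.75: f = 0.125 > 0 → [-0.75, -0.5]

0.1250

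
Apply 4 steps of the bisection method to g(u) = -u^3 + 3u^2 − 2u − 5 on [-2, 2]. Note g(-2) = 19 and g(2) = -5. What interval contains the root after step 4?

m = 0, g(m) = -5 (−); new bracket [-2, 0]
m = -1, g(m) = 1 (+); new bracket [-1, 0]
m = -0.5, g(m) = -3.125 (−); new bracket [-1, -0.5]
m = -0.75, g(m) = -1.3906 (−); new bracket [-1, -0.75]

[-1, -0.75]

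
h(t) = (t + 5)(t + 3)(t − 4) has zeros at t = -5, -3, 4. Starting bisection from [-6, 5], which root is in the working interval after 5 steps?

m = -0.5, h(m) = -50.625 (−); new bracket [-0.5, 5]
m = 2.25, h(m) = -66.609375 (−); new bracket [2.25, 5]
m = 3.625, h(m) = -21.427734 (−); new bracket [3.625, 5]
m = 4.3125, h(m) = 21.2805 (+); new bracket [3.625, 4.3125]
m = 3.96875, h(m) = -1.9532 (−); new bracket [3.96875, 4.3125]

4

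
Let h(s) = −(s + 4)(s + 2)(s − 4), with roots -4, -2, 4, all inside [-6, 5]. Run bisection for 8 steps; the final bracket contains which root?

4

s = -0.5 gives h = 23.625, positive; keep [-0.5, 5]
s = 2.25 gives h = 46.484375, positive; keep [2.25, 5]
s = 3.625 gives h = 16.083984, positive; keep [3.625, 5]
s = 4.3125 gives h = -16.3977, negative; keep [3.625, 4.3125]
s = 3.96875 gives h = 1.4864, positive; keep [3.96875, 4.3125]
s = 4.140625 gives h = -7.0296, negative; keep [3.96875, 4.140625]
s = 4.0546875 gives h = -2.667, negative; keep [3.96875, 4.0546875]
s = 4.01171875 gives h = -0.5644, negative; keep [3.96875, 4.01171875]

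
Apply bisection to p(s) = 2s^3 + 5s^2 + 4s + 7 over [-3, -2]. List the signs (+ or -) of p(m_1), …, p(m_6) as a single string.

-+--+-

p(-2.5) = -3 < 0, so the root lies in [-2.5, -2]
p(-2.25) = 0.53125 > 0, so the root lies in [-2.5, -2.25]
p(-2.375) = -1.089844 < 0, so the root lies in [-2.375, -2.25]
p(-2.3125) = -0.2446 < 0, so the root lies in [-2.3125, -2.25]
p(-2.28125) = 0.1518 > 0, so the root lies in [-2.3125, -2.28125]
p(-2.296875) = -0.0443 < 0, so the root lies in [-2.296875, -2.28125]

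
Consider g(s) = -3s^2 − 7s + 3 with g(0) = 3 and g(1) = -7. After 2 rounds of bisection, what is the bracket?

[0.25, 0.5]

s = 0.5 gives g = -1.25, negative; keep [0, 0.5]
s = 0.25 gives g = 1.0625, positive; keep [0.25, 0.5]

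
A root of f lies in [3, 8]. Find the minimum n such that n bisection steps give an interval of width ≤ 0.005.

10

Width after n steps is 5/2^n. Need 2^n ≥ 5/0.005 = 1000.
2^9 = 512 < 1000 ≤ 2^10 = 1024, so n = 10.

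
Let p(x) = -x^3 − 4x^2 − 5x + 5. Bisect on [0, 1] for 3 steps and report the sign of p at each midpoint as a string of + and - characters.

x = 0.5 gives p = 1.375, positive; keep [0.5, 1]
x = 0.75 gives p = -1.421875, negative; keep [0.5, 0.75]
x = 0.625 gives p = 0.068359, positive; keep [0.625, 0.75]

+-+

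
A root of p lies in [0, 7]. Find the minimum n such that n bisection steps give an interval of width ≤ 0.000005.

21

Width after n steps is 7/2^n. Need 2^n ≥ 7/0.000005 = 1400000.
2^20 = 1048576 < 1400000 ≤ 2^21 = 2097152, so n = 21.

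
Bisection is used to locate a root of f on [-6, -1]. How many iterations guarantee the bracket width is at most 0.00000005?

Width after n steps is 5/2^n. Need 2^n ≥ 5/0.00000005 = 100000000.
2^26 = 67108864 < 100000000 ≤ 2^27 = 134217728, so n = 27.

27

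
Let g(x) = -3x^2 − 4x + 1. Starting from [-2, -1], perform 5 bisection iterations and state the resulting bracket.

[-1.5625, -1.53125]

g(-1.5) = 0.25 > 0, so the root lies in [-2, -1.5]
g(-1.75) = -1.1875 < 0, so the root lies in [-1.75, -1.5]
g(-1.625) = -0.421875 < 0, so the root lies in [-1.625, -1.5]
g(-1.5625) = -0.0742 < 0, so the root lies in [-1.5625, -1.5]
g(-1.53125) = 0.0908 > 0, so the root lies in [-1.5625, -1.53125]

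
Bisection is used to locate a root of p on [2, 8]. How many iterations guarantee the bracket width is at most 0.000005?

Width after n steps is 6/2^n. Need 2^n ≥ 6/0.000005 = 1200000.
2^20 = 1048576 < 1200000 ≤ 2^21 = 2097152, so n = 21.

21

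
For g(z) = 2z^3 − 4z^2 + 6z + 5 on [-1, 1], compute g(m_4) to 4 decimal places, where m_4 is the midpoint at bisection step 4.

-0.8008

midpoint 0: g = 5 > 0 → [-1, 0]
midpoint -0.5: g = 0.75 > 0 → [-1, -0.5]
midpoint -0.75: g = -2.59375 < 0 → [-0.75, -0.5]
midpoint -0.625: g = -0.8008 < 0 → [-0.625, -0.5]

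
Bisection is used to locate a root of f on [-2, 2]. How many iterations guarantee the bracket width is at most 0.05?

7

Width after n steps is 4/2^n. Need 2^n ≥ 4/0.05 = 80.
2^6 = 64 < 80 ≤ 2^7 = 128, so n = 7.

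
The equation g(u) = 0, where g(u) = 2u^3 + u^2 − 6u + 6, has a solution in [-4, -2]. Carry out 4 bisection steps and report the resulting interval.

m = -3, g(m) = -21 (−); new bracket [-3, -2]
m = -2.5, g(m) = -4 (−); new bracket [-2.5, -2]
m = -2.25, g(m) = 1.78125 (+); new bracket [-2.5, -2.25]
m = -2.375, g(m) = -0.9023 (−); new bracket [-2.375, -2.25]

[-2.375, -2.25]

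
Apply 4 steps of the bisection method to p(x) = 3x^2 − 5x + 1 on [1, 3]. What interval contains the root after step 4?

x = 2 gives p = 3, positive; keep [1, 2]
x = 1.5 gives p = 0.25, positive; keep [1, 1.5]
x = 1.25 gives p = -0.5625, negative; keep [1.25, 1.5]
x = 1.375 gives p = -0.2031, negative; keep [1.375, 1.5]

[1.375, 1.5]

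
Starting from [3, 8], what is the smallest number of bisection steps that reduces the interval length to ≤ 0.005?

10

Width after n steps is 5/2^n. Need 2^n ≥ 5/0.005 = 1000.
2^9 = 512 < 1000 ≤ 2^10 = 1024, so n = 10.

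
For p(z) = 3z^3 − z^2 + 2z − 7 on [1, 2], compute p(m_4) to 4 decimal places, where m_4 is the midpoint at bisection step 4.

midpoint 1.5: p = 3.875 > 0 → [1, 1.5]
midpoint 1.25: p = -0.203125 < 0 → [1.25, 1.5]
midpoint 1.375: p = 1.658203 > 0 → [1.25, 1.375]
midpoint 1.3125: p = 0.6853 > 0 → [1.25, 1.3125]

0.6853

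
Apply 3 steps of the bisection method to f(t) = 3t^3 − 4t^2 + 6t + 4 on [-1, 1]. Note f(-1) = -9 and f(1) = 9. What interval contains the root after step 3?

f(0) = 4 > 0, so the root lies in [-1, 0]
f(-0.5) = -0.375 < 0, so the root lies in [-0.5, 0]
f(-0.25) = 2.203125 > 0, so the root lies in [-0.5, -0.25]

[-0.5, -0.25]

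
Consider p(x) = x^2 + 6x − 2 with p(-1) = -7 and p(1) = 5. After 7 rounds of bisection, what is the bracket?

[0.3125, 0.328125]

x = 0 gives p = -2, negative; keep [0, 1]
x = 0.5 gives p = 1.25, positive; keep [0, 0.5]
x = 0.25 gives p = -0.4375, negative; keep [0.25, 0.5]
x = 0.375 gives p = 0.3906, positive; keep [0.25, 0.375]
x = 0.3125 gives p = -0.0273, negative; keep [0.3125, 0.375]
x = 0.34375 gives p = 0.1807, positive; keep [0.3125, 0.34375]
x = 0.328125 gives p = 0.0764, positive; keep [0.3125, 0.328125]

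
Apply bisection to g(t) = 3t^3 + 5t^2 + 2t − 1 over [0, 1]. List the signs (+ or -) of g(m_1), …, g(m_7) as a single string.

+-+++--

g(0.5) = 1.625 > 0, so the root lies in [0, 0.5]
g(0.25) = -0.140625 < 0, so the root lies in [0.25, 0.5]
g(0.375) = 0.611328 > 0, so the root lies in [0.25, 0.375]
g(0.3125) = 0.2048 > 0, so the root lies in [0.25, 0.3125]
g(0.28125) = 0.0247 > 0, so the root lies in [0.25, 0.28125]
g(0.265625) = -0.0597 < 0, so the root lies in [0.265625, 0.28125]
g(0.2734375) = -0.018 < 0, so the root lies in [0.2734375, 0.28125]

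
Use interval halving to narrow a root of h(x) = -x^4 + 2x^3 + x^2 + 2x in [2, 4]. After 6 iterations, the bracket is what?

[2.65625, 2.6875]

x = 3 gives h = -12, negative; keep [2, 3]
x = 2.5 gives h = 3.4375, positive; keep [2.5, 3]
x = 2.75 gives h = -2.535156, negative; keep [2.5, 2.75]
x = 2.625 gives h = 0.8357, positive; keep [2.625, 2.75]
x = 2.6875 gives h = -0.7473, negative; keep [2.625, 2.6875]
x = 2.65625 gives h = 0.069, positive; keep [2.65625, 2.6875]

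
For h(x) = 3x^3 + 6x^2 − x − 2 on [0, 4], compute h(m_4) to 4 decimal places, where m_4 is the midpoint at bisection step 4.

1.8906

m = 2, h(m) = 44 (+); new bracket [0, 2]
m = 1, h(m) = 6 (+); new bracket [0, 1]
m = 0.5, h(m) = -0.625 (−); new bracket [0.5, 1]
m = 0.75, h(m) = 1.8906 (+); new bracket [0.5, 0.75]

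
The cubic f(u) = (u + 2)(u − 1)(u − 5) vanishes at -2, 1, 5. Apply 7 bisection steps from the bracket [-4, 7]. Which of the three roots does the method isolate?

5

f(1.5) = -6.125 < 0, so the root lies in [1.5, 7]
f(4.25) = -15.234375 < 0, so the root lies in [4.25, 7]
f(5.625) = 22.041016 > 0, so the root lies in [4.25, 5.625]
f(4.9375) = -1.7073 < 0, so the root lies in [4.9375, 5.625]
f(5.28125) = 8.7674 > 0, so the root lies in [4.9375, 5.28125]
f(5.109375) = 3.1954 > 0, so the root lies in [4.9375, 5.109375]
f(5.0234375) = 0.6623 > 0, so the root lies in [4.9375, 5.0234375]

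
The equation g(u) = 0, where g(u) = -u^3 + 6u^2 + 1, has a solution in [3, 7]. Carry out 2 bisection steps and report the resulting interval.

[6, 7]

midpoint 5: g = 26 > 0 → [5, 7]
midpoint 6: g = 1 > 0 → [6, 7]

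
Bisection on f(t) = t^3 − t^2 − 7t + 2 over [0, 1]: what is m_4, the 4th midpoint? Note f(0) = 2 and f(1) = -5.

0.3125

m = 0.5, f(m) = -1.625 (−); new bracket [0, 0.5]
m = 0.25, f(m) = 0.203125 (+); new bracket [0.25, 0.5]
m = 0.375, f(m) = -0.712891 (−); new bracket [0.25, 0.375]
m = 0.3125, f(m) = -0.2546 (−); new bracket [0.25, 0.3125]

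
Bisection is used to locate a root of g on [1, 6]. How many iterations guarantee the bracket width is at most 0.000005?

20

Width after n steps is 5/2^n. Need 2^n ≥ 5/0.000005 = 1000000.
2^19 = 524288 < 1000000 ≤ 2^20 = 1048576, so n = 20.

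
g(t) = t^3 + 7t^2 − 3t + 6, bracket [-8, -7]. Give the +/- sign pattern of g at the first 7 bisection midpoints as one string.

+------

t = -7.5 gives g = 0.375, positive; keep [-8, -7.5]
t = -7.75 gives g = -15.796875, negative; keep [-7.75, -7.5]
t = -7.625 gives g = -7.462891, negative; keep [-7.625, -7.5]
t = -7.5625 gives g = -3.4827, negative; keep [-7.5625, -7.5]
t = -7.53125 gives g = -1.5386, negative; keep [-7.53125, -7.5]
t = -7.515625 gives g = -0.578, negative; keep [-7.515625, -7.5]
t = -7.5078125 gives g = -0.1006, negative; keep [-7.5078125, -7.5]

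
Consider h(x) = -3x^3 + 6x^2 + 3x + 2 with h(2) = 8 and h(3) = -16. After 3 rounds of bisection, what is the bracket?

[2.5, 2.625]

midpoint 2.5: h = 0.125 > 0 → [2.5, 3]
midpoint 2.75: h = -6.765625 < 0 → [2.5, 2.75]
midpoint 2.625: h = -3.044922 < 0 → [2.5, 2.625]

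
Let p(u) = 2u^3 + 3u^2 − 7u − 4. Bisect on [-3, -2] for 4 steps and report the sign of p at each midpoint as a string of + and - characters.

u = -2.5 gives p = 1, positive; keep [-3, -2.5]
u = -2.75 gives p = -3.65625, negative; keep [-2.75, -2.5]
u = -2.625 gives p = -1.128906, negative; keep [-2.625, -2.5]
u = -2.5625 gives p = -0.0161, negative; keep [-2.5625, -2.5]

+---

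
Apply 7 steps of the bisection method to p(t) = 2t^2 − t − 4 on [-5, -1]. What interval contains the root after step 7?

t = -3 gives p = 17, positive; keep [-3, -1]
t = -2 gives p = 6, positive; keep [-2, -1]
t = -1.5 gives p = 2, positive; keep [-1.5, -1]
t = -1.25 gives p = 0.375, positive; keep [-1.25, -1]
t = -1.125 gives p = -0.3438, negative; keep [-1.25, -1.125]
t = -1.1875 gives p = 0.0078, positive; keep [-1.1875, -1.125]
t = -1.15625 gives p = -0.1699, negative; keep [-1.1875, -1.15625]

[-1.1875, -1.15625]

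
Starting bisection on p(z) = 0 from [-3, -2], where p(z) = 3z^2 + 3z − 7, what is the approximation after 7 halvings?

-2.1015625

m = -2.5, p(m) = 4.25 (+); new bracket [-2.5, -2]
m = -2.25, p(m) = 1.4375 (+); new bracket [-2.25, -2]
m = -2.125, p(m) = 0.171875 (+); new bracket [-2.125, -2]
m = -2.0625, p(m) = -0.4258 (−); new bracket [-2.125, -2.0625]
m = -2.09375, p(m) = -0.1299 (−); new bracket [-2.125, -2.09375]
m = -2.109375, p(m) = 0.0203 (+); new bracket [-2.109375, -2.09375]
m = -2.1015625, p(m) = -0.055 (−); new bracket [-2.109375, -2.1015625]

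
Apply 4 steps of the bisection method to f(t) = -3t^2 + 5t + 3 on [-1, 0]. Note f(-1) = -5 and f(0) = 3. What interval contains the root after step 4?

[-0.5, -0.4375]

m = -0.5, f(m) = -0.25 (−); new bracket [-0.5, 0]
m = -0.25, f(m) = 1.5625 (+); new bracket [-0.5, -0.25]
m = -0.375, f(m) = 0.703125 (+); new bracket [-0.5, -0.375]
m = -0.4375, f(m) = 0.2383 (+); new bracket [-0.5, -0.4375]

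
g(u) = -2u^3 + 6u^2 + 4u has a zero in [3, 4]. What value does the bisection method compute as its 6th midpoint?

midpoint 3.5: g = 1.75 > 0 → [3.5, 4]
midpoint 3.75: g = -6.09375 < 0 → [3.5, 3.75]
midpoint 3.625: g = -1.925781 < 0 → [3.5, 3.625]
midpoint 3.5625: g = -0.0278 < 0 → [3.5, 3.5625]
midpoint 3.53125: g = 0.8759 > 0 → [3.53125, 3.5625]
midpoint 3.546875: g = 0.4278 > 0 → [3.546875, 3.5625]

3.546875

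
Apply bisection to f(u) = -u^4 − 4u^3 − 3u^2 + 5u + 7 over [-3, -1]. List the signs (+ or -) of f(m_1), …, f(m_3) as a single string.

f(-2) = 1 > 0, so the root lies in [-3, -2]
f(-2.5) = -0.8125 < 0, so the root lies in [-2.5, -2]
f(-2.25) = 0.496094 > 0, so the root lies in [-2.5, -2.25]

+-+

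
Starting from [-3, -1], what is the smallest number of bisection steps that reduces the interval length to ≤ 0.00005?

16

Width after n steps is 2/2^n. Need 2^n ≥ 2/0.00005 = 40000.
2^15 = 32768 < 40000 ≤ 2^16 = 65536, so n = 16.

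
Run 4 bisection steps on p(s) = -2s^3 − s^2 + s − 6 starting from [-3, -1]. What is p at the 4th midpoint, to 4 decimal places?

1.7930

m = -2, p(m) = 4 (+); new bracket [-2, -1]
m = -1.5, p(m) = -3 (−); new bracket [-2, -1.5]
m = -1.75, p(m) = -0.09375 (−); new bracket [-2, -1.75]
m = -1.875, p(m) = 1.793 (+); new bracket [-1.875, -1.75]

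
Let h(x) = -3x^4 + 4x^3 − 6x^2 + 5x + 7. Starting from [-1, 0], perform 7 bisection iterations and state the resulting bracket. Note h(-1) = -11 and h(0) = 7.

midpoint -0.5: h = 2.3125 > 0 → [-1, -0.5]
midpoint -0.75: h = -2.761719 < 0 → [-0.75, -0.5]
midpoint -0.625: h = 0.096924 > 0 → [-0.75, -0.625]
midpoint -0.6875: h = -1.2435 < 0 → [-0.6875, -0.625]
midpoint -0.65625: h = -0.5521 < 0 → [-0.65625, -0.625]
midpoint -0.640625: h = -0.2225 < 0 → [-0.640625, -0.625]
midpoint -0.6328125: h = -0.0615 < 0 → [-0.6328125, -0.625]

[-0.6328125, -0.625]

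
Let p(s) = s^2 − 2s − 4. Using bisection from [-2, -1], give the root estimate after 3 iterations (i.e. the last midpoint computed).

s = -1.5 gives p = 1.25, positive; keep [-1.5, -1]
s = -1.25 gives p = 0.0625, positive; keep [-1.25, -1]
s = -1.125 gives p = -0.484375, negative; keep [-1.25, -1.125]

-1.125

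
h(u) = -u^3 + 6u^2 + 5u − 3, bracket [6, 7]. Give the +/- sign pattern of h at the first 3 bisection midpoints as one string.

+-+

h(6.5) = 8.375 > 0, so the root lies in [6.5, 7]
h(6.75) = -3.421875 < 0, so the root lies in [6.5, 6.75]
h(6.625) = 2.693359 > 0, so the root lies in [6.625, 6.75]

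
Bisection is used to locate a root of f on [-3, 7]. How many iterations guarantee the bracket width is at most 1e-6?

24

Width after n steps is 10/2^n. Need 2^n ≥ 10/1e-6 = 10000000.
2^23 = 8388608 < 10000000 ≤ 2^24 = 16777216, so n = 24.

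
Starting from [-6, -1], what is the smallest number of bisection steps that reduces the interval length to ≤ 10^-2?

Width after n steps is 5/2^n. Need 2^n ≥ 5/10^-2 = 500.
2^8 = 256 < 500 ≤ 2^9 = 512, so n = 9.

9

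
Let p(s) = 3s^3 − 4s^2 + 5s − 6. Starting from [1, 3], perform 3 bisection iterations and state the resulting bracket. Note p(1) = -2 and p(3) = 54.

[1.25, 1.5]

m = 2, p(m) = 12 (+); new bracket [1, 2]
m = 1.5, p(m) = 2.625 (+); new bracket [1, 1.5]
m = 1.25, p(m) = -0.140625 (−); new bracket [1.25, 1.5]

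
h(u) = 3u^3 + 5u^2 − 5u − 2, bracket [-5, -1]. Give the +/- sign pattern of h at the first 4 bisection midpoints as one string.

h(-3) = -23 < 0, so the root lies in [-3, -1]
h(-2) = 4 > 0, so the root lies in [-3, -2]
h(-2.5) = -5.125 < 0, so the root lies in [-2.5, -2]
h(-2.25) = 0.3906 > 0, so the root lies in [-2.5, -2.25]

-+-+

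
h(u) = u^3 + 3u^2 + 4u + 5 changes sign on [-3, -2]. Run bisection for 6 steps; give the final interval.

[-2.21875, -2.203125]

midpoint -2.5: h = -1.875 < 0 → [-2.5, -2]
midpoint -2.25: h = -0.203125 < 0 → [-2.25, -2]
midpoint -2.125: h = 0.451172 > 0 → [-2.25, -2.125]
midpoint -2.1875: h = 0.1379 > 0 → [-2.25, -2.1875]
midpoint -2.21875: h = -0.029 < 0 → [-2.21875, -2.1875]
midpoint -2.203125: h = 0.0553 > 0 → [-2.21875, -2.203125]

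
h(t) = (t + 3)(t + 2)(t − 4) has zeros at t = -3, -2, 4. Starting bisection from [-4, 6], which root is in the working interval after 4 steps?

4

t = 1 gives h = -36, negative; keep [1, 6]
t = 3.5 gives h = -17.875, negative; keep [3.5, 6]
t = 4.75 gives h = 39.234375, positive; keep [3.5, 4.75]
t = 4.125 gives h = 5.4551, positive; keep [3.5, 4.125]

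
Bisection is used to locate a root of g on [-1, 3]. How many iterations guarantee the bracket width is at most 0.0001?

Width after n steps is 4/2^n. Need 2^n ≥ 4/0.0001 = 40000.
2^15 = 32768 < 40000 ≤ 2^16 = 65536, so n = 16.

16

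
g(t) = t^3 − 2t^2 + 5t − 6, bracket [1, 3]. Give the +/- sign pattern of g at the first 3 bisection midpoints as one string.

++-

m = 2, g(m) = 4 (+); new bracket [1, 2]
m = 1.5, g(m) = 0.375 (+); new bracket [1, 1.5]
m = 1.25, g(m) = -0.921875 (−); new bracket [1.25, 1.5]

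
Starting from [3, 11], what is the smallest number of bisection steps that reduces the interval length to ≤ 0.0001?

17

Width after n steps is 8/2^n. Need 2^n ≥ 8/0.0001 = 80000.
2^16 = 65536 < 80000 ≤ 2^17 = 131072, so n = 17.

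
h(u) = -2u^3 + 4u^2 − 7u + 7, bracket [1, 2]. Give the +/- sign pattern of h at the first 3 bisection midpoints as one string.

h(1.5) = -1.25 < 0, so the root lies in [1, 1.5]
h(1.25) = 0.59375 > 0, so the root lies in [1.25, 1.5]
h(1.375) = -0.261719 < 0, so the root lies in [1.25, 1.375]

-+-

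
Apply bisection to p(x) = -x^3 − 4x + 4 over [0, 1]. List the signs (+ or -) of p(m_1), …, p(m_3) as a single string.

++-

m = 0.5, p(m) = 1.875 (+); new bracket [0.5, 1]
m = 0.75, p(m) = 0.578125 (+); new bracket [0.75, 1]
m = 0.875, p(m) = -0.169922 (−); new bracket [0.75, 0.875]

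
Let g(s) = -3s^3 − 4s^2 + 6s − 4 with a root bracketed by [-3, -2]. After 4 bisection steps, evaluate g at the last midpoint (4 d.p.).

s = -2.5 gives g = 2.875, positive; keep [-2.5, -2]
s = -2.25 gives g = -3.578125, negative; keep [-2.5, -2.25]
s = -2.375 gives g = -0.623047, negative; keep [-2.5, -2.375]
s = -2.4375 gives g = 1.0559, positive; keep [-2.4375, -2.375]

1.0559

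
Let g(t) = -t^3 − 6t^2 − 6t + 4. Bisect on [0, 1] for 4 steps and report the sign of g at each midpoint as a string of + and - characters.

-+++

m = 0.5, g(m) = -0.625 (−); new bracket [0, 0.5]
m = 0.25, g(m) = 2.109375 (+); new bracket [0.25, 0.5]
m = 0.375, g(m) = 0.853516 (+); new bracket [0.375, 0.5]
m = 0.4375, g(m) = 0.1428 (+); new bracket [0.4375, 0.5]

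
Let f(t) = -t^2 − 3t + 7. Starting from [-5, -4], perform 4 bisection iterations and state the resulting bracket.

[-4.5625, -4.5]

midpoint -4.5: f = 0.25 > 0 → [-5, -4.5]
midpoint -4.75: f = -1.3125 < 0 → [-4.75, -4.5]
midpoint -4.625: f = -0.515625 < 0 → [-4.625, -4.5]
midpoint -4.5625: f = -0.1289 < 0 → [-4.5625, -4.5]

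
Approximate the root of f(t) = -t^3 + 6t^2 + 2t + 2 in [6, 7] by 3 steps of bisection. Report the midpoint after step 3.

6.375

t = 6.5 gives f = -6.125, negative; keep [6, 6.5]
t = 6.25 gives f = 4.734375, positive; keep [6.25, 6.5]
t = 6.375 gives f = -0.490234, negative; keep [6.25, 6.375]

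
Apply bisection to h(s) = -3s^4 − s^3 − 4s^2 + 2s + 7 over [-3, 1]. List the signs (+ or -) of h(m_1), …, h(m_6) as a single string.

-+++++

s = -1 gives h = -1, negative; keep [-1, 1]
s = 0 gives h = 7, positive; keep [-1, 0]
s = -0.5 gives h = 4.9375, positive; keep [-1, -0.5]
s = -0.75 gives h = 2.7227, positive; keep [-1, -0.75]
s = -0.875 gives h = 1.0989, positive; keep [-1, -0.875]
s = -0.9375 gives h = 0.1159, positive; keep [-1, -0.9375]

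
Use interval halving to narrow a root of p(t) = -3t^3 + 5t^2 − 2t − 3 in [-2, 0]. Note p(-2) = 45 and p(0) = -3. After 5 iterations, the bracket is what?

t = -1 gives p = 7, positive; keep [-1, 0]
t = -0.5 gives p = -0.375, negative; keep [-1, -0.5]
t = -0.75 gives p = 2.578125, positive; keep [-0.75, -0.5]
t = -0.625 gives p = 0.9355, positive; keep [-0.625, -0.5]
t = -0.5625 gives p = 0.241, positive; keep [-0.5625, -0.5]

[-0.5625, -0.5]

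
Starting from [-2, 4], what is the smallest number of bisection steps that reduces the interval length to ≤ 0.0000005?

24

Width after n steps is 6/2^n. Need 2^n ≥ 6/0.0000005 = 12000000.
2^23 = 8388608 < 12000000 ≤ 2^24 = 16777216, so n = 24.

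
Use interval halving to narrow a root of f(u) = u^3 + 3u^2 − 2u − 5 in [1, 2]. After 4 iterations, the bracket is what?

[1.3125, 1.375]

u = 1.5 gives f = 2.125, positive; keep [1, 1.5]
u = 1.25 gives f = -0.859375, negative; keep [1.25, 1.5]
u = 1.375 gives f = 0.521484, positive; keep [1.25, 1.375]
u = 1.3125 gives f = -0.196, negative; keep [1.3125, 1.375]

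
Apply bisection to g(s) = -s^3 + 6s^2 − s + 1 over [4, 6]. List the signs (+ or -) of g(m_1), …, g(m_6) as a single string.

+++-++

s = 5 gives g = 21, positive; keep [5, 6]
s = 5.5 gives g = 10.625, positive; keep [5.5, 6]
s = 5.75 gives g = 3.515625, positive; keep [5.75, 6]
s = 5.875 gives g = -0.5605, negative; keep [5.75, 5.875]
s = 5.8125 gives g = 1.5222, positive; keep [5.8125, 5.875]
s = 5.84375 gives g = 0.4921, positive; keep [5.84375, 5.875]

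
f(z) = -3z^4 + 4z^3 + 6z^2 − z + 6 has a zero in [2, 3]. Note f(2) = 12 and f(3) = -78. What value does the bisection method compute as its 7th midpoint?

2.3046875

z = 2.5 gives f = -13.6875, negative; keep [2, 2.5]
z = 2.25 gives f = 2.800781, positive; keep [2.25, 2.5]
z = 2.375 gives f = -4.395264, negative; keep [2.25, 2.375]
z = 2.3125 gives f = -0.553, negative; keep [2.25, 2.3125]
z = 2.28125 gives f = 1.1828, positive; keep [2.28125, 2.3125]
z = 2.296875 gives f = 0.3299, positive; keep [2.296875, 2.3125]
z = 2.3046875 gives f = -0.1078, negative; keep [2.296875, 2.3046875]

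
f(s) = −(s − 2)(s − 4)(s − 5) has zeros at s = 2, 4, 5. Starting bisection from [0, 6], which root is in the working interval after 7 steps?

2

m = 3, f(m) = -2 (−); new bracket [0, 3]
m = 1.5, f(m) = 4.375 (+); new bracket [1.5, 3]
m = 2.25, f(m) = -1.203125 (−); new bracket [1.5, 2.25]
m = 1.875, f(m) = 0.8301 (+); new bracket [1.875, 2.25]
m = 2.0625, f(m) = -0.3557 (−); new bracket [1.875, 2.0625]
m = 1.96875, f(m) = 0.1924 (+); new bracket [1.96875, 2.0625]
m = 2.015625, f(m) = -0.0925 (−); new bracket [1.96875, 2.015625]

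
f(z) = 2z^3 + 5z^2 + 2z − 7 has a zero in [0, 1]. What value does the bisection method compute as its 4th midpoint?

0.9375

f(0.5) = -4.5 < 0, so the root lies in [0.5, 1]
f(0.75) = -1.84375 < 0, so the root lies in [0.75, 1]
f(0.875) = -0.082031 < 0, so the root lies in [0.875, 1]
f(0.9375) = 0.9175 > 0, so the root lies in [0.875, 0.9375]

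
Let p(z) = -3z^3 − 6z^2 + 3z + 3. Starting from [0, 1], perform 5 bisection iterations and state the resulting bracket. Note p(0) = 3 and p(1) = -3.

midpoint 0.5: p = 2.625 > 0 → [0.5, 1]
midpoint 0.75: p = 0.609375 > 0 → [0.75, 1]
midpoint 0.875: p = -0.978516 < 0 → [0.75, 0.875]
midpoint 0.8125: p = -0.1326 < 0 → [0.75, 0.8125]
midpoint 0.78125: p = 0.2511 > 0 → [0.78125, 0.8125]

[0.78125, 0.8125]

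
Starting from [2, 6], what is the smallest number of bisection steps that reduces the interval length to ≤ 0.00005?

Width after n steps is 4/2^n. Need 2^n ≥ 4/0.00005 = 80000.
2^16 = 65536 < 80000 ≤ 2^17 = 131072, so n = 17.

17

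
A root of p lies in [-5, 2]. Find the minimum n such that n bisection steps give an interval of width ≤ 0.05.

Width after n steps is 7/2^n. Need 2^n ≥ 7/0.05 = 140.
2^7 = 128 < 140 ≤ 2^8 = 256, so n = 8.

8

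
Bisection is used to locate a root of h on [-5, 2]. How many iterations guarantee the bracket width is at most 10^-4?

Width after n steps is 7/2^n. Need 2^n ≥ 7/10^-4 = 70000.
2^16 = 65536 < 70000 ≤ 2^17 = 131072, so n = 17.

17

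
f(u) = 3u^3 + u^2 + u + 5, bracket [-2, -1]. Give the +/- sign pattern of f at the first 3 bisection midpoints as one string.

--+

m = -1.5, f(m) = -4.375 (−); new bracket [-1.5, -1]
m = -1.25, f(m) = -0.546875 (−); new bracket [-1.25, -1]
m = -1.125, f(m) = 0.869141 (+); new bracket [-1.25, -1.125]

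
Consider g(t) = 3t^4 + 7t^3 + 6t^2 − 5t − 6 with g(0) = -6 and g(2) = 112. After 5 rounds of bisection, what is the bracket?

midpoint 1: g = 5 > 0 → [0, 1]
midpoint 0.5: g = -5.9375 < 0 → [0.5, 1]
midpoint 0.75: g = -2.472656 < 0 → [0.75, 1]
midpoint 0.875: g = 0.6667 > 0 → [0.75, 0.875]
midpoint 0.8125: g = -1.0395 < 0 → [0.8125, 0.875]

[0.8125, 0.875]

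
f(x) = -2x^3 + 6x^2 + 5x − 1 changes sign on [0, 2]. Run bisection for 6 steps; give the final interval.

[0.15625, 0.1875]

midpoint 1: f = 8 > 0 → [0, 1]
midpoint 0.5: f = 2.75 > 0 → [0, 0.5]
midpoint 0.25: f = 0.59375 > 0 → [0, 0.25]
midpoint 0.125: f = -0.2852 < 0 → [0.125, 0.25]
midpoint 0.1875: f = 0.1353 > 0 → [0.125, 0.1875]
midpoint 0.15625: f = -0.0799 < 0 → [0.15625, 0.1875]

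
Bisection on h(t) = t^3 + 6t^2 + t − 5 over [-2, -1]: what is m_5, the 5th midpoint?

-1.09375

h(-1.5) = 3.625 > 0, so the root lies in [-1.5, -1]
h(-1.25) = 1.171875 > 0, so the root lies in [-1.25, -1]
h(-1.125) = 0.044922 > 0, so the root lies in [-1.125, -1]
h(-1.0625) = -0.4885 < 0, so the root lies in [-1.125, -1.0625]
h(-1.09375) = -0.2245 < 0, so the root lies in [-1.125, -1.09375]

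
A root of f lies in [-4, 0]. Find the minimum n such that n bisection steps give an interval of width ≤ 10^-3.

12

Width after n steps is 4/2^n. Need 2^n ≥ 4/10^-3 = 4000.
2^11 = 2048 < 4000 ≤ 2^12 = 4096, so n = 12.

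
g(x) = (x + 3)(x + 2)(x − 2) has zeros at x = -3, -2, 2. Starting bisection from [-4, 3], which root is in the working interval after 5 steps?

2

midpoint -0.5: g = -9.375 < 0 → [-0.5, 3]
midpoint 1.25: g = -10.359375 < 0 → [1.25, 3]
midpoint 2.125: g = 2.642578 > 0 → [1.25, 2.125]
midpoint 1.6875: g = -5.4016 < 0 → [1.6875, 2.125]
midpoint 1.90625: g = -1.7967 < 0 → [1.90625, 2.125]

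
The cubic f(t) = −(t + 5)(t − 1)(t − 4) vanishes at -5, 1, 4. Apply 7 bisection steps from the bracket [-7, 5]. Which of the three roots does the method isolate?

t = -1 gives f = -40, negative; keep [-7, -1]
t = -4 gives f = -40, negative; keep [-7, -4]
t = -5.5 gives f = 30.875, positive; keep [-5.5, -4]
t = -4.75 gives f = -12.5781, negative; keep [-5.5, -4.75]
t = -5.125 gives f = 6.9863, positive; keep [-5.125, -4.75]
t = -4.9375 gives f = -3.3167, negative; keep [-5.125, -4.9375]
t = -5.03125 gives f = 1.7022, positive; keep [-5.03125, -4.9375]

-5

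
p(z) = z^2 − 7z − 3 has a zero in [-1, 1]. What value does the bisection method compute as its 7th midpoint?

midpoint 0: p = -3 < 0 → [-1, 0]
midpoint -0.5: p = 0.75 > 0 → [-0.5, 0]
midpoint -0.25: p = -1.1875 < 0 → [-0.5, -0.25]
midpoint -0.375: p = -0.2344 < 0 → [-0.5, -0.375]
midpoint -0.4375: p = 0.2539 > 0 → [-0.4375, -0.375]
midpoint -0.40625: p = 0.0088 > 0 → [-0.40625, -0.375]
midpoint -0.390625: p = -0.113 < 0 → [-0.40625, -0.390625]

-0.390625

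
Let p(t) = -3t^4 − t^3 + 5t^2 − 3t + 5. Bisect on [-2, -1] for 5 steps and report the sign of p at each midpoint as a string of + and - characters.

midpoint -1.5: p = 8.9375 > 0 → [-2, -1.5]
midpoint -1.75: p = 2.785156 > 0 → [-2, -1.75]
midpoint -1.875: p = -2.283936 < 0 → [-1.875, -1.75]
midpoint -1.8125: p = 0.4409 > 0 → [-1.875, -1.8125]
midpoint -1.84375: p = -0.8721 < 0 → [-1.84375, -1.8125]

++-+-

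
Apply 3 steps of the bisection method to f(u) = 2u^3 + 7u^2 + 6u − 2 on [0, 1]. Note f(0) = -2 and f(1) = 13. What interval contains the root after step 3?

m = 0.5, f(m) = 3 (+); new bracket [0, 0.5]
m = 0.25, f(m) = -0.03125 (−); new bracket [0.25, 0.5]
m = 0.375, f(m) = 1.339844 (+); new bracket [0.25, 0.375]

[0.25, 0.375]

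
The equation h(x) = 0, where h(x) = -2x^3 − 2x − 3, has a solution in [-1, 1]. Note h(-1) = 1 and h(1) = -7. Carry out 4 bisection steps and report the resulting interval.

[-0.875, -0.75]

h(0) = -3 < 0, so the root lies in [-1, 0]
h(-0.5) = -1.75 < 0, so the root lies in [-1, -0.5]
h(-0.75) = -0.65625 < 0, so the root lies in [-1, -0.75]
h(-0.875) = 0.0898 > 0, so the root lies in [-0.875, -0.75]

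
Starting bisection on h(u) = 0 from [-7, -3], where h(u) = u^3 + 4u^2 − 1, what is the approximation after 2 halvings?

-4

midpoint -5: h = -26 < 0 → [-5, -3]
midpoint -4: h = -1 < 0 → [-4, -3]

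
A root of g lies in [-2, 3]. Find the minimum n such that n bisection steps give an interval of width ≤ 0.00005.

17

Width after n steps is 5/2^n. Need 2^n ≥ 5/0.00005 = 100000.
2^16 = 65536 < 100000 ≤ 2^17 = 131072, so n = 17.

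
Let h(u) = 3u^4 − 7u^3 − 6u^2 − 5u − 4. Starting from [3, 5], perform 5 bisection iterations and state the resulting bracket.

[3.125, 3.1875]

midpoint 4: h = 200 > 0 → [3, 4]
midpoint 3.5: h = 55.0625 > 0 → [3, 3.5]
midpoint 3.25: h = 10.777344 > 0 → [3, 3.25]
midpoint 3.125: h = -5.7395 < 0 → [3.125, 3.25]
midpoint 3.1875: h = 2.0894 > 0 → [3.125, 3.1875]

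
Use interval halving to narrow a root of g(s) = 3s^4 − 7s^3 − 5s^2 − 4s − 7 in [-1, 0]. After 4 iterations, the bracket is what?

s = -0.5 gives g = -5.1875, negative; keep [-1, -0.5]
s = -0.75 gives g = -2.910156, negative; keep [-1, -0.75]
s = -0.875 gives g = -0.880127, negative; keep [-1, -0.875]
s = -0.9375 gives g = 0.4407, positive; keep [-0.9375, -0.875]

[-0.9375, -0.875]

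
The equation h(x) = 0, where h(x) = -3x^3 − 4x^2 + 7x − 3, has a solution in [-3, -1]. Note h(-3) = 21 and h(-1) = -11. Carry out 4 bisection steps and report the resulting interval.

[-2.5, -2.375]

midpoint -2: h = -9 < 0 → [-3, -2]
midpoint -2.5: h = 1.375 > 0 → [-2.5, -2]
midpoint -2.25: h = -4.828125 < 0 → [-2.5, -2.25]
midpoint -2.375: h = -1.998 < 0 → [-2.5, -2.375]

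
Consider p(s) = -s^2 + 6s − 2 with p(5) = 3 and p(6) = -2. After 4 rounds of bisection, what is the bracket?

s = 5.5 gives p = 0.75, positive; keep [5.5, 6]
s = 5.75 gives p = -0.5625, negative; keep [5.5, 5.75]
s = 5.625 gives p = 0.109375, positive; keep [5.625, 5.75]
s = 5.6875 gives p = -0.2227, negative; keep [5.625, 5.6875]

[5.625, 5.6875]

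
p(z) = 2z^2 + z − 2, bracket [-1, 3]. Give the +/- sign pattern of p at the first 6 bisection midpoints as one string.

+---++

p(1) = 1 > 0, so the root lies in [-1, 1]
p(0) = -2 < 0, so the root lies in [0, 1]
p(0.5) = -1 < 0, so the root lies in [0.5, 1]
p(0.75) = -0.125 < 0, so the root lies in [0.75, 1]
p(0.875) = 0.4062 > 0, so the root lies in [0.75, 0.875]
p(0.8125) = 0.1328 > 0, so the root lies in [0.75, 0.8125]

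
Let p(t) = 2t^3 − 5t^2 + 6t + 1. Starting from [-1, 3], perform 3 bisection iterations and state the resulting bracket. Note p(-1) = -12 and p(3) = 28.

midpoint 1: p = 4 > 0 → [-1, 1]
midpoint 0: p = 1 > 0 → [-1, 0]
midpoint -0.5: p = -3.5 < 0 → [-0.5, 0]

[-0.5, 0]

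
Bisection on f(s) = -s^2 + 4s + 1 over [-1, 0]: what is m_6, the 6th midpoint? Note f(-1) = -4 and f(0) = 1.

s = -0.5 gives f = -1.25, negative; keep [-0.5, 0]
s = -0.25 gives f = -0.0625, negative; keep [-0.25, 0]
s = -0.125 gives f = 0.484375, positive; keep [-0.25, -0.125]
s = -0.1875 gives f = 0.2148, positive; keep [-0.25, -0.1875]
s = -0.21875 gives f = 0.0771, positive; keep [-0.25, -0.21875]
s = -0.234375 gives f = 0.0076, positive; keep [-0.25, -0.234375]

-0.234375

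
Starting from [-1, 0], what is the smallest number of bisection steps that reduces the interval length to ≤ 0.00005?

15

Width after n steps is 1/2^n. Need 2^n ≥ 1/0.00005 = 20000.
2^14 = 16384 < 20000 ≤ 2^15 = 32768, so n = 15.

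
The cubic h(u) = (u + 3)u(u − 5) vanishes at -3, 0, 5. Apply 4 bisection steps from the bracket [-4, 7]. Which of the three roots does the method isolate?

h(1.5) = -23.625 < 0, so the root lies in [1.5, 7]
h(4.25) = -23.109375 < 0, so the root lies in [4.25, 7]
h(5.625) = 30.322266 > 0, so the root lies in [4.25, 5.625]
h(4.9375) = -2.4495 < 0, so the root lies in [4.9375, 5.625]

5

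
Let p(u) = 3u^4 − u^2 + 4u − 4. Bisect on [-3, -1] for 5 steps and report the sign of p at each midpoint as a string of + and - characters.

++--+

p(-2) = 32 > 0, so the root lies in [-2, -1]
p(-1.5) = 2.9375 > 0, so the root lies in [-1.5, -1]
p(-1.25) = -3.238281 < 0, so the root lies in [-1.5, -1.25]
p(-1.375) = -0.6672 < 0, so the root lies in [-1.5, -1.375]
p(-1.4375) = 0.9937 > 0, so the root lies in [-1.4375, -1.375]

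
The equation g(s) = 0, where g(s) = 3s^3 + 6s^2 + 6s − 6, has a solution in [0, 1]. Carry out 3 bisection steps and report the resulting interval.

s = 0.5 gives g = -1.125, negative; keep [0.5, 1]
s = 0.75 gives g = 3.140625, positive; keep [0.5, 0.75]
s = 0.625 gives g = 0.826172, positive; keep [0.5, 0.625]

[0.5, 0.625]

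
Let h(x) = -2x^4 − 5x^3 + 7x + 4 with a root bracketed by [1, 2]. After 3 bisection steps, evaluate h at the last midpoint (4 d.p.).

1.5522

midpoint 1.5: h = -12.5 < 0 → [1, 1.5]
midpoint 1.25: h = -1.898438 < 0 → [1, 1.25]
midpoint 1.125: h = 1.552246 > 0 → [1.125, 1.25]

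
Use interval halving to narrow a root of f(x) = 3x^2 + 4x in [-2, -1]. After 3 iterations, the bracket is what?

f(-1.5) = 0.75 > 0, so the root lies in [-1.5, -1]
f(-1.25) = -0.3125 < 0, so the root lies in [-1.5, -1.25]
f(-1.375) = 0.171875 > 0, so the root lies in [-1.375, -1.25]

[-1.375, -1.25]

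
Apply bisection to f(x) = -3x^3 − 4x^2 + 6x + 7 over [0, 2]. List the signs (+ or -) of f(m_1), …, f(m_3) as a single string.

f(1) = 6 > 0, so the root lies in [1, 2]
f(1.5) = -3.125 < 0, so the root lies in [1, 1.5]
f(1.25) = 2.390625 > 0, so the root lies in [1.25, 1.5]

+-+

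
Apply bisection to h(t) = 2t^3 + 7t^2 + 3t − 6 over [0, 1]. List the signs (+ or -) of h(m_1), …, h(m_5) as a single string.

-+-+-

m = 0.5, h(m) = -2.5 (−); new bracket [0.5, 1]
m = 0.75, h(m) = 1.03125 (+); new bracket [0.5, 0.75]
m = 0.625, h(m) = -0.902344 (−); new bracket [0.625, 0.75]
m = 0.6875, h(m) = 0.021 (+); new bracket [0.625, 0.6875]
m = 0.65625, h(m) = -0.4514 (−); new bracket [0.65625, 0.6875]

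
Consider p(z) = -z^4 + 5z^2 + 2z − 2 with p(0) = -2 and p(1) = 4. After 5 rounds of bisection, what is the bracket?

[0.46875, 0.5]

z = 0.5 gives p = 0.1875, positive; keep [0, 0.5]
z = 0.25 gives p = -1.191406, negative; keep [0.25, 0.5]
z = 0.375 gives p = -0.56665, negative; keep [0.375, 0.5]
z = 0.4375 gives p = -0.2046, negative; keep [0.4375, 0.5]
z = 0.46875 gives p = -0.0121, negative; keep [0.46875, 0.5]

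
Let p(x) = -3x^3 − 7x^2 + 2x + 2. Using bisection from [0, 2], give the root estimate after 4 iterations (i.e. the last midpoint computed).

midpoint 1: p = -6 < 0 → [0, 1]
midpoint 0.5: p = 0.875 > 0 → [0.5, 1]
midpoint 0.75: p = -1.703125 < 0 → [0.5, 0.75]
midpoint 0.625: p = -0.2168 < 0 → [0.5, 0.625]

0.625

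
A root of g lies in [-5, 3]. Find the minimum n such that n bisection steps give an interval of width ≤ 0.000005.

21

Width after n steps is 8/2^n. Need 2^n ≥ 8/0.000005 = 1600000.
2^20 = 1048576 < 1600000 ≤ 2^21 = 2097152, so n = 21.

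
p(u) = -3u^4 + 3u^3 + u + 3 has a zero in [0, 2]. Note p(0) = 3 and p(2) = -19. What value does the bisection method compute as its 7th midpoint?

1.484375

p(1) = 4 > 0, so the root lies in [1, 2]
p(1.5) = -0.5625 < 0, so the root lies in [1, 1.5]
p(1.25) = 2.785156 > 0, so the root lies in [1.25, 1.5]
p(1.375) = 1.4504 > 0, so the root lies in [1.375, 1.5]
p(1.4375) = 0.5388 > 0, so the root lies in [1.4375, 1.5]
p(1.46875) = 0.0132 > 0, so the root lies in [1.46875, 1.5]
p(1.484375) = -0.2683 < 0, so the root lies in [1.46875, 1.484375]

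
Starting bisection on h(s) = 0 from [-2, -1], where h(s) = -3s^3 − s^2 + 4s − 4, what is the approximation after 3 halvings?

s = -1.5 gives h = -2.125, negative; keep [-2, -1.5]
s = -1.75 gives h = 2.015625, positive; keep [-1.75, -1.5]
s = -1.625 gives h = -0.267578, negative; keep [-1.75, -1.625]

-1.625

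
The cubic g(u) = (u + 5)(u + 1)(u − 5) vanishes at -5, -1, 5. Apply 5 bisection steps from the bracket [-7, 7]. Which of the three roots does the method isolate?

5

u = 0 gives g = -25, negative; keep [0, 7]
u = 3.5 gives g = -57.375, negative; keep [3.5, 7]
u = 5.25 gives g = 16.015625, positive; keep [3.5, 5.25]
u = 4.375 gives g = -31.4941, negative; keep [4.375, 5.25]
u = 4.8125 gives g = -10.6941, negative; keep [4.8125, 5.25]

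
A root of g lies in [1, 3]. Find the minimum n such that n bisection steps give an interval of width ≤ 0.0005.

12

Width after n steps is 2/2^n. Need 2^n ≥ 2/0.0005 = 4000.
2^11 = 2048 < 4000 ≤ 2^12 = 4096, so n = 12.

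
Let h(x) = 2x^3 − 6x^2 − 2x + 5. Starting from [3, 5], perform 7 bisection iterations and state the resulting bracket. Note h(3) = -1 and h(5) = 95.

[3.046875, 3.0625]

h(4) = 29 > 0, so the root lies in [3, 4]
h(3.5) = 10.25 > 0, so the root lies in [3, 3.5]
h(3.25) = 3.78125 > 0, so the root lies in [3, 3.25]
h(3.125) = 1.1914 > 0, so the root lies in [3, 3.125]
h(3.0625) = 0.0474 > 0, so the root lies in [3, 3.0625]
h(3.03125) = -0.4882 < 0, so the root lies in [3.03125, 3.0625]
h(3.046875) = -0.2234 < 0, so the root lies in [3.046875, 3.0625]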